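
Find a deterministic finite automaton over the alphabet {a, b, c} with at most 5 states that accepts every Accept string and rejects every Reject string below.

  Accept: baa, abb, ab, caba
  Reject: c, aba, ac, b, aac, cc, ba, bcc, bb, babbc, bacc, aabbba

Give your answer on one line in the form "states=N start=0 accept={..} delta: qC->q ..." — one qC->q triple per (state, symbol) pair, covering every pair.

Fold the examples into a partial DFA from state 0: repeatedly fix the first undefined (state, symbol) met by the shortest-then-alphabetical prefix, trying targets in increasing order and rejecting any under which an Accept and a Reject string meet in one state with the same remainder; add a state when all current targets are rejected. Accepting states are where Accept strings end.
a: 0a undefined. 0a->0: no, abb/bb meet in 0 with "bb" left. Open state 1: 0a->1.
b: 0b undefined. 0b->0: ok.
c: 0c undefined. 0c->0: no, caba/aba meet in 1 with "ba" left. 0c->1: ok.
aa: 1a undefined. 1a->0: no, baa/b meet in 0. 1a->1: no, baa/c meet in 1. Open state 2: 1a->2.
ab: 1b undefined. 1b->0: no, abb/b meet in 0. 1b->1: no, baa/aba meet in 2. 1b->2: ok.
ac: 1c undefined. 1c->0: ok.
aab: 2b undefined. 2b->0: no, abb/ac meet in 0. 2b->1: no, baa/aabbba meet in 2. 2b->2: no, caba/aba meet in 2 with "a" left. Open state 3: 2b->3.
aac: 2c undefined. 2c->0: ok.
aba: 2a undefined. 2a->0: ok.
aabb: 3b undefined. 3b->0: ok.
caba: 3a undefined. 3a->0: no, caba/aba meet in 0. 3a->1: no, caba/c meet in 1. 3a->2: ok.
babbc: 3c undefined. 3c->0: ok.
All examples now run through 4 states with every (state, symbol) defined. Accept strings end in {2,3}, Reject strings end in {0,1}; accept={2,3}.

states=4 start=0 accept={2,3} delta: 0a->1 0b->0 0c->1 1a->2 1b->2 1c->0 2a->0 2b->3 2c->0 3a->2 3b->0 3c->0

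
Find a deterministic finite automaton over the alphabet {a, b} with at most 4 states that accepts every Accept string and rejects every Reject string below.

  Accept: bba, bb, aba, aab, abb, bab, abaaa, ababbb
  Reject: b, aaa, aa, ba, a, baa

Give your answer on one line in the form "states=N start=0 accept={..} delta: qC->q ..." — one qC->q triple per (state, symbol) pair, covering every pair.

Fold the examples into a partial DFA from state 0: repeatedly fix the first undefined (state, symbol) met by the shortest-then-alphabetical prefix, trying targets in increasing order and rejecting any under which an Accept and a Reject string meet in one state with the same remainder; add a state when all current targets are rejected. Accepting states are where Accept strings end.
a: 0a undefined. 0a->0: no, aba/ba meet in 0 with "ba" left. Open state 1: 0a->1.
b: 0b undefined. 0b->0: no, bba/ba meet in 1. 0b->1: ok.
aa: 1a undefined. 1a->0: no, aab/b meet in 1. 1a->1: ok.
ab: 1b undefined. 1b->0: no, bba/b meet in 1. 1b->1: no, bba/b meet in 1. Open state 2: 1b->2.
aba: 2a undefined. 2a->0: no, abaaa/b meet in 1. 2a->1: no, bba/b meet in 1. 2a->2: ok.
abb: 2b undefined. 2b->0: ok.
All examples now run through 3 states with every (state, symbol) defined. Accept strings end in {0,2}, Reject strings end in {1}; accept={0,2}.

states=3 start=0 accept={0,2} delta: 0a->1 0b->1 1a->1 1b->2 2a->2 2b->0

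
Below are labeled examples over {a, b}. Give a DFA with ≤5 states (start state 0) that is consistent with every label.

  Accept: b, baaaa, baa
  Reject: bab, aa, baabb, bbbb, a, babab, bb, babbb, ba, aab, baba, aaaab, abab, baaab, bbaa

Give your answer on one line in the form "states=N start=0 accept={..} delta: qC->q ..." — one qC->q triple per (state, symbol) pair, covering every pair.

states=5 start=0 accept={2,4} delta: 0a->1 0b->2 1a->1 1b->0 2a->3 2b->0 3a->4 3b->0 4a->3 4b->1

Fold the examples into a partial DFA from state 0: repeatedly fix the first undefined (state, symbol) met by the shortest-then-alphabetical prefix, trying targets in increasing order and rejecting any under which an Accept and a Reject string meet in one state with the same remainder; add a state when all current targets are rejected. Accepting states are where Accept strings end.
a: 0a undefined. 0a->0: no, b/aab meet in 0 with "b" left. Open state 1: 0a->1.
b: 0b undefined. 0b->0: no, b/bbbb meet in 0. 0b->1: no, b/a meet in 1. Open state 2: 0b->2.
aa: 1a undefined. 1a->0: no, b/aab meet in 2. 1a->1: ok.
ab: 1b undefined. 1b->0: ok.
ba: 2a undefined. 2a->0: no, b/bab meet in 2. 2a->1: no, b/baabb meet in 2. 2a->2: no, b/ba meet in 2. Open state 3: 2a->3.
bb: 2b undefined. 2b->0: ok.
baa: 3a undefined. 3a->0: no, baaaa/aa meet in 1. 3a->1: no, b/baabb meet in 2. 3a->2: no, b/baabb meet in 2. 3a->3: no, baaaa/ba meet in 3. Open state 4: 3a->4.
bab: 3b undefined. 3b->0: ok.
baaa: 4a undefined. 4a->0: no, b/baaab meet in 2. 4a->1: no, baaaa/aa meet in 1. 4a->2: no, baaaa/ba meet in 3. 4a->3: ok.
baab: 4b undefined. 4b->0: no, b/baabb meet in 2. 4b->1: ok.
All examples now run through 5 states with every (state, symbol) defined. Accept strings end in {2,4}, Reject strings end in {0,1,3}; accept={2,4}.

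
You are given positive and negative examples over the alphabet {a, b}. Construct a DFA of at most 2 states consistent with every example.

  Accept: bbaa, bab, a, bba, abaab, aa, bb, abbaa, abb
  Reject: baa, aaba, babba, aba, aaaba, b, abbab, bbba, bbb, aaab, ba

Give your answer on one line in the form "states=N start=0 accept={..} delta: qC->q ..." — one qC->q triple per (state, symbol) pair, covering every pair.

State merging on the prefix tree: take the shortest (then alphabetical) example prefix whose next move is undefined and point that move at state 0, else 1, else 2, ...; a target is out if some Accept/Reject pair would then sit in one state with the same input left (inseparable). If every existing state is out, open a new one.
a: 0a undefined. 0a->0: ok.
b: 0b undefined. 0b->0: no, bbaa/baa meet in 0. Open state 1: 0b->1.
ba: 1a undefined. 1a->0: no, bab/b meet in 1. 1a->1: ok.
bb: 1b undefined. 1b->0: ok.
All examples now run through 2 states with every (state, symbol) defined. Accept strings end in {0}, Reject strings end in {1}; accept={0}.

states=2 start=0 accept={0} delta: 0a->0 0b->1 1a->1 1b->0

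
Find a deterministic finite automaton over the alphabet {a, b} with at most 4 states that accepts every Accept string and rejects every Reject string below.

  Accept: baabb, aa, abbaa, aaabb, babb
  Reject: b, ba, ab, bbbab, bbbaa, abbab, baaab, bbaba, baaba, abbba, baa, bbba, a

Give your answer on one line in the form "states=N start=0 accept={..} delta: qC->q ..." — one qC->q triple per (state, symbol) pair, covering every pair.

State merging on the prefix tree: take the shortest (then alphabetical) example prefix whose next move is undefined and point that move at state 0, else 1, else 2, ...; a target is out if some Accept/Reject pair would then sit in one state with the same input left (inseparable). If every existing state is out, open a new one.
a: 0a undefined. 0a->0: no, aa/a meet in 0. Open state 1: 0a->1.
b: 0b undefined. 0b->0: no, aa/bbbaa meet in 1 with "a" left. 0b->1: no, aa/ba meet in 1 with "a" left. Open state 2: 0b->2.
aa: 1a undefined. 1a->0: ok.
ab: 1b undefined. 1b->0: no, aa/ab meet in 0. 1b->1: no, aa/abbba meet in 0. 1b->2: ok.
ba: 2a undefined. 2a->0: no, aa/ba meet in 0. 2a->1: no, aa/baa meet in 0. 2a->2: no, aaabb/baaab meet in 2 with "b" left. Open state 3: 2a->3.
bb: 2b undefined. 2b->0: ok.
baa: 3a undefined. 3a->0: no, baabb/bbbaa meet in 0. 3a->1: ok.
bab: 3b undefined. 3b->0: no, baabb/bbbab meet in 0. 3b->1: no, babb/b meet in 2. 3b->2: ok.
All examples now run through 4 states with every (state, symbol) defined. Accept strings end in {0}, Reject strings end in {1,2,3}; accept={0}.

states=4 start=0 accept={0} delta: 0a->1 0b->2 1a->0 1b->2 2a->3 2b->0 3a->1 3b->2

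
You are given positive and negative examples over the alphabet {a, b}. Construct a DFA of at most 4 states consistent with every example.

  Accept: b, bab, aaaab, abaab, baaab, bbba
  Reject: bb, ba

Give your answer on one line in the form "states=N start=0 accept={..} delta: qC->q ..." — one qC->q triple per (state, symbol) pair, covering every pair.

states=3 start=0 accept={1} delta: 0a->0 0b->1 1a->0 1b->2 2a->1 2b->2

Grow the machine one transition at a time. Run the examples from 0; the earliest place one falls off (shortest prefix, ties alphabetical) gets sent to the lowest-numbered state that keeps every Accept/Reject pair distinguishable — a pair clashes when both reach the same state with identical unread suffix — and to a fresh state only if none does.
a: 0a undefined. 0a->0: ok.
b: 0b undefined. 0b->0: no, b/bb meet in 0. Open state 1: 0b->1.
ba: 1a undefined. 1a->0: ok.
bb: 1b undefined. 1b->0: no, bbba/bb meet in 0. 1b->1: no, b/bb meet in 1. Open state 2: 1b->2.
bbb: 2b undefined. 2b->0: no, bbba/ba meet in 0. 2b->1: no, bbba/ba meet in 0. 2b->2: ok.
bbba: 2a undefined. 2a->0: no, bbba/ba meet in 0. 2a->1: ok.
All examples now run through 3 states with every (state, symbol) defined. Accept strings end in {1}, Reject strings end in {0,2}; accept={1}.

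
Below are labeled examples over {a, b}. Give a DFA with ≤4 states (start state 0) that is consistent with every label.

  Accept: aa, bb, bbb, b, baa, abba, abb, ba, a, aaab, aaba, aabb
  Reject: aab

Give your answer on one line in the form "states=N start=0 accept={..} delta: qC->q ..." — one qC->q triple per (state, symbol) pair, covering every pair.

states=4 start=0 accept={0,1,2} delta: 0a->1 0b->0 1a->2 1b->0 2a->0 2b->3 3a->0 3b->0

State merging on the prefix tree: take the shortest (then alphabetical) example prefix whose next move is undefined and point that move at state 0, else 1, else 2, ...; a target is out if some Accept/Reject pair would then sit in one state with the same input left (inseparable). If every existing state is out, open a new one.
a: 0a undefined. 0a->0: no, b/aab meet in 0 with "b" left. Open state 1: 0a->1.
b: 0b undefined. 0b->0: ok.
aa: 1a undefined. 1a->0: no, aa/aab meet in 0. 1a->1: no, aaab/aab meet in 1 with "b" left. Open state 2: 1a->2.
ab: 1b undefined. 1b->0: ok.
aaa: 2a undefined. 2a->0: ok.
aab: 2b undefined. 2b->0: no, bb/aab meet in 0. 2b->1: no, abba/aab meet in 1. 2b->2: no, aa/aab meet in 2. Open state 3: 2b->3.
aaba: 3a undefined. 3a->0: ok.
aabb: 3b undefined. 3b->0: ok.
All examples now run through 4 states with every (state, symbol) defined. Accept strings end in {0,1,2}, Reject strings end in {3}; accept={0,1,2}.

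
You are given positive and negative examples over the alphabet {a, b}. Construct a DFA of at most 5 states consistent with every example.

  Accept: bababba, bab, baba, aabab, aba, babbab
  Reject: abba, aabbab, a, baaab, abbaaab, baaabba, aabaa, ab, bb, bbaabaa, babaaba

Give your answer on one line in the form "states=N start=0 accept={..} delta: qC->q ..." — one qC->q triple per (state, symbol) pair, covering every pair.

State merging on the prefix tree: take the shortest (then alphabetical) example prefix whose next move is undefined and point that move at state 0, else 1, else 2, ...; a target is out if some Accept/Reject pair would then sit in one state with the same input left (inseparable). If every existing state is out, open a new one.
a: 0a undefined. 0a->0: ok.
b: 0b undefined. 0b->0: no, bababba/abba meet in 0. Open state 1: 0b->1.
ba: 1a undefined. 1a->0: no, bababba/abba meet in 1 with "ba" left. 1a->1: no, bab/baaab meet in 1 with "b" left. Open state 2: 1a->2.
bb: 1b undefined. 1b->0: ok.
baa: 2a undefined. 2a->0: ok.
bab: 2b undefined. 2b->0: no, bababba/abba meet in 0. 2b->1: no, bababba/abba meet in 0. 2b->2: no, bababba/abba meet in 0. Open state 3: 2b->3.
baba: 3a undefined. 3a->0: no, bababba/abba meet in 0. 3a->1: no, baba/aabbab meet in 1. 3a->2: no, baba/babaaba meet in 2. 3a->3: ok.
babb: 3b undefined. 3b->0: no, babbab/aabbab meet in 1. 3b->1: no, bababba/abba meet in 0. 3b->2: no, babbab/aabbab meet in 1. 3b->3: no, bababba/babaaba meet in 3. Open state 4: 3b->4.
babba: 4a undefined. 4a->0: no, babbab/aabbab meet in 1. 4a->1: no, babbab/abba meet in 0. 4a->2: no, aba/babaaba meet in 2. 4a->3: no, bab/babaaba meet in 3. 4a->4: ok.
bababb: 4b undefined. 4b->0: no, bababba/abba meet in 0. 4b->1: no, babbab/aabbab meet in 1. 4b->2: no, bababba/abba meet in 0. 4b->3: ok.
All examples now run through 5 states with every (state, symbol) defined. Accept strings end in {2,3}, Reject strings end in {0,1,4}; accept={2,3}.

states=5 start=0 accept={2,3} delta: 0a->0 0b->1 1a->2 1b->0 2a->0 2b->3 3a->3 3b->4 4a->4 4b->3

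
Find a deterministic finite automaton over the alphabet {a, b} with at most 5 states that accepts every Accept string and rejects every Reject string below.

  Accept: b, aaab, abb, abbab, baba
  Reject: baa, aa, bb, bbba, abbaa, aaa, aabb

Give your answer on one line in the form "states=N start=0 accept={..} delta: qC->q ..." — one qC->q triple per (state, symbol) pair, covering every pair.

states=4 start=0 accept={1,3} delta: 0a->1 0b->1 1a->2 1b->0 2a->0 2b->3 3a->1 3b->0

Grow the machine one transition at a time. Run the examples from 0; the earliest place one falls off (shortest prefix, ties alphabetical) gets sent to the lowest-numbered state that keeps every Accept/Reject pair distinguishable — a pair clashes when both reach the same state with identical unread suffix — and to a fresh state only if none does.
a: 0a undefined. 0a->0: no, abb/bb meet in 0 with "bb" left. Open state 1: 0a->1.
b: 0b undefined. 0b->0: no, b/bb meet in 0. 0b->1: ok.
aa: 1a undefined. 1a->0: no, b/baa meet in 1. 1a->1: no, b/baa meet in 1. Open state 2: 1a->2.
ab: 1b undefined. 1b->0: ok.
aaa: 2a undefined. 2a->0: ok.
aab: 2b undefined. 2b->0: no, b/aabb meet in 1. 2b->1: no, baba/aa meet in 2. 2b->2: no, abbab/aa meet in 2. Open state 3: 2b->3.
aabb: 3b undefined. 3b->0: ok.
baba: 3a undefined. 3a->0: no, baba/baa meet in 0. 3a->1: ok.
All examples now run through 4 states with every (state, symbol) defined. Accept strings end in {1,3}, Reject strings end in {0,2}; accept={1,3}.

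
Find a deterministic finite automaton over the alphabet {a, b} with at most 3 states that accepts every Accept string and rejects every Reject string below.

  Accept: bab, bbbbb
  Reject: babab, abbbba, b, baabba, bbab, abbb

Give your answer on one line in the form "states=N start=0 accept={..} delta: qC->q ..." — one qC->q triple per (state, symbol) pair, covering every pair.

State merging on the prefix tree: take the shortest (then alphabetical) example prefix whose next move is undefined and point that move at state 0, else 1, else 2, ...; a target is out if some Accept/Reject pair would then sit in one state with the same input left (inseparable). If every existing state is out, open a new one.
a: 0a undefined. 0a->0: ok.
b: 0b undefined. 0b->0: no, bab/babab meet in 0. Open state 1: 0b->1.
ba: 1a undefined. 1a->0: no, bab/babab meet in 1. 1a->1: ok.
bb: 1b undefined. 1b->0: no, bab/abbbba meet in 0. 1b->1: no, bab/babab meet in 1. Open state 2: 1b->2.
bba: 2a undefined. 2a->0: ok.
bbb: 2b undefined. 2b->0: ok.
All examples now run through 3 states with every (state, symbol) defined. Accept strings end in {2}, Reject strings end in {0,1}; accept={2}.

states=3 start=0 accept={2} delta: 0a->0 0b->1 1a->1 1b->2 2a->0 2b->0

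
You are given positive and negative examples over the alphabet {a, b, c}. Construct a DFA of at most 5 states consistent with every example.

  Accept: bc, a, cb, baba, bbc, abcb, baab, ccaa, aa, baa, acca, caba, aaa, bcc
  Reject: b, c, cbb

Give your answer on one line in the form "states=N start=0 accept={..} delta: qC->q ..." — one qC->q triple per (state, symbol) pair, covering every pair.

states=4 start=0 accept={0,2,3} delta: 0a->0 0b->1 0c->1 1a->2 1b->2 1c->3 2a->3 2b->1 2c->0 3a->0 3b->0 3c->0

State merging on the prefix tree: take the shortest (then alphabetical) example prefix whose next move is undefined and point that move at state 0, else 1, else 2, ...; a target is out if some Accept/Reject pair would then sit in one state with the same input left (inseparable). If every existing state is out, open a new one.
a: 0a undefined. 0a->0: ok.
b: 0b undefined. 0b->0: no, bc/c meet in 0 with "c" left. Open state 1: 0b->1.
c: 0c undefined. 0c->0: no, a/c meet in 0. 0c->1: ok.
ba: 1a undefined. 1a->0: no, baab/b meet in 1. 1a->1: no, baa/b meet in 1. Open state 2: 1a->2.
bb: 1b undefined. 1b->0: no, bbc/b meet in 1. 1b->1: no, cb/b meet in 1. 1b->2: ok.
bc: 1c undefined. 1c->0: no, abcb/b meet in 1. 1c->1: no, bc/b meet in 1. 1c->2: no, abcb/cbb meet in 2 with "b" left. Open state 3: 1c->3.
baa: 2a undefined. 2a->0: no, baab/b meet in 1. 2a->1: no, baa/b meet in 1. 2a->2: no, baab/cbb meet in 2 with "b" left. 2a->3: ok.
bab: 2b undefined. 2b->0: no, a/cbb meet in 0. 2b->1: ok.
bbc: 2c undefined. 2c->0: ok.
bcc: 3c undefined. 3c->0: ok.
cca: 3a undefined. 3a->0: ok.
abcb: 3b undefined. 3b->0: ok.
All examples now run through 4 states with every (state, symbol) defined. Accept strings end in {0,2,3}, Reject strings end in {1}; accept={0,2,3}.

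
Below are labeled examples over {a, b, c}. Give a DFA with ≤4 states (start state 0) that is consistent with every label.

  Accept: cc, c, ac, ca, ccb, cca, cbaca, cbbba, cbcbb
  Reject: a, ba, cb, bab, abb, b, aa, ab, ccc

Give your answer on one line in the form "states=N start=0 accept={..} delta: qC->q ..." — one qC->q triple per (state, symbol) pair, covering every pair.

states=4 start=0 accept={1,3} delta: 0a->0 0b->0 0c->1 1a->1 1b->2 1c->3 2a->0 2b->3 2c->1 3a->1 3b->1 3c->0

State merging on the prefix tree: take the shortest (then alphabetical) example prefix whose next move is undefined and point that move at state 0, else 1, else 2, ...; a target is out if some Accept/Reject pair would then sit in one state with the same input left (inseparable). If every existing state is out, open a new one.
a: 0a undefined. 0a->0: ok.
b: 0b undefined. 0b->0: ok.
c: 0c undefined. 0c->0: no, cc/a meet in 0. Open state 1: 0c->1.
ca: 1a undefined. 1a->0: no, ca/a meet in 0. 1a->1: ok.
cb: 1b undefined. 1b->0: no, cbbba/a meet in 0. 1b->1: no, c/cb meet in 1. Open state 2: 1b->2.
cc: 1c undefined. 1c->0: no, cc/a meet in 0. 1c->1: no, cc/ccc meet in 1. 1c->2: no, cc/cb meet in 2. Open state 3: 1c->3.
cba: 2a undefined. 2a->0: ok.
cbb: 2b undefined. 2b->0: no, cbbba/a meet in 0. 2b->1: no, cbbba/a meet in 0. 2b->2: no, cbbba/a meet in 0. 2b->3: ok.
cbc: 2c undefined. 2c->0: no, cbcbb/a meet in 0. 2c->1: ok.
cca: 3a undefined. 3a->0: no, cca/a meet in 0. 3a->1: ok.
ccb: 3b undefined. 3b->0: no, ccb/a meet in 0. 3b->1: ok.
ccc: 3c undefined. 3c->0: ok.
All examples now run through 4 states with every (state, symbol) defined. Accept strings end in {1,3}, Reject strings end in {0,2}; accept={1,3}.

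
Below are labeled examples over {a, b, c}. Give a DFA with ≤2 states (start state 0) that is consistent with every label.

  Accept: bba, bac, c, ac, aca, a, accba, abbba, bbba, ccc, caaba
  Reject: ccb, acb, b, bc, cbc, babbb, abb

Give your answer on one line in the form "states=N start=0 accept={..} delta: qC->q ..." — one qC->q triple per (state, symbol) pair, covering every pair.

Fold the examples into a partial DFA from state 0: repeatedly fix the first undefined (state, symbol) met by the shortest-then-alphabetical prefix, trying targets in increasing order and rejecting any under which an Accept and a Reject string meet in one state with the same remainder; add a state when all current targets are rejected. Accepting states are where Accept strings end.
a: 0a undefined. 0a->0: ok.
b: 0b undefined. 0b->0: no, bba/b meet in 0. Open state 1: 0b->1.
c: 0c undefined. 0c->0: ok.
ba: 1a undefined. 1a->0: ok.
bb: 1b undefined. 1b->0: no, bba/abb meet in 0. 1b->1: ok.
bc: 1c undefined. 1c->0: no, bba/bc meet in 0. 1c->1: ok.
All examples now run through 2 states with every (state, symbol) defined. Accept strings end in {0}, Reject strings end in {1}; accept={0}.

states=2 start=0 accept={0} delta: 0a->0 0b->1 0c->0 1a->0 1b->1 1c->1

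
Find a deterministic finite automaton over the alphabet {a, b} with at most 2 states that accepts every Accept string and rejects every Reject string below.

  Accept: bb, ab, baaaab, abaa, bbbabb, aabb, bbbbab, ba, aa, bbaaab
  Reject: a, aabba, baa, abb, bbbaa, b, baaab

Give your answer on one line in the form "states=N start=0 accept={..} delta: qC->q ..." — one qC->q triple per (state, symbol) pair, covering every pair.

states=2 start=0 accept={0} delta: 0a->1 0b->1 1a->0 1b->0

State merging on the prefix tree: take the shortest (then alphabetical) example prefix whose next move is undefined and point that move at state 0, else 1, else 2, ...; a target is out if some Accept/Reject pair would then sit in one state with the same input left (inseparable). If every existing state is out, open a new one.
a: 0a undefined. 0a->0: no, bb/abb meet in 0 with "bb" left. Open state 1: 0a->1.
b: 0b undefined. 0b->0: no, bb/b meet in 0. 0b->1: ok.
aa: 1a undefined. 1a->0: ok.
ab: 1b undefined. 1b->0: ok.
All examples now run through 2 states with every (state, symbol) defined. Accept strings end in {0}, Reject strings end in {1}; accept={0}.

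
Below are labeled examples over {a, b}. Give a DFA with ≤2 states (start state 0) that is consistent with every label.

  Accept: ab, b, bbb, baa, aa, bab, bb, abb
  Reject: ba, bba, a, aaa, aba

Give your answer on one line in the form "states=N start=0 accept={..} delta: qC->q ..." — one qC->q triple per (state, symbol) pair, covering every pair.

states=2 start=0 accept={0} delta: 0a->1 0b->0 1a->0 1b->0

Fold the examples into a partial DFA from state 0: repeatedly fix the first undefined (state, symbol) met by the shortest-then-alphabetical prefix, trying targets in increasing order and rejecting any under which an Accept and a Reject string meet in one state with the same remainder; add a state when all current targets are rejected. Accepting states are where Accept strings end.
a: 0a undefined. 0a->0: no, aa/a meet in 0. Open state 1: 0a->1.
b: 0b undefined. 0b->0: ok.
aa: 1a undefined. 1a->0: ok.
ab: 1b undefined. 1b->0: ok.
All examples now run through 2 states with every (state, symbol) defined. Accept strings end in {0}, Reject strings end in {1}; accept={0}.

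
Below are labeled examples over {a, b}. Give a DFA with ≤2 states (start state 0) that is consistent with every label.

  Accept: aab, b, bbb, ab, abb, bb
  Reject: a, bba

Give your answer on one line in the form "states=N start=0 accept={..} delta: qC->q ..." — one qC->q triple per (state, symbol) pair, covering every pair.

states=2 start=0 accept={1} delta: 0a->0 0b->1 1a->0 1b->1

State merging on the prefix tree: take the shortest (then alphabetical) example prefix whose next move is undefined and point that move at state 0, else 1, else 2, ...; a target is out if some Accept/Reject pair would then sit in one state with the same input left (inseparable). If every existing state is out, open a new one.
a: 0a undefined. 0a->0: ok.
b: 0b undefined. 0b->0: no, aab/a meet in 0. Open state 1: 0b->1.
bb: 1b undefined. 1b->0: no, abb/a meet in 0. 1b->1: ok.
bba: 1a undefined. 1a->0: ok.
All examples now run through 2 states with every (state, symbol) defined. Accept strings end in {1}, Reject strings end in {0}; accept={1}.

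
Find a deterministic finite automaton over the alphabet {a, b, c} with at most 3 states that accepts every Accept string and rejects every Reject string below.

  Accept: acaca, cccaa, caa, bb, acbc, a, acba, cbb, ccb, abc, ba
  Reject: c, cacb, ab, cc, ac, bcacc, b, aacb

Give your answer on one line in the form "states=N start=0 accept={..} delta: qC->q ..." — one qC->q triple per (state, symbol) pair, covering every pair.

State merging on the prefix tree: take the shortest (then alphabetical) example prefix whose next move is undefined and point that move at state 0, else 1, else 2, ...; a target is out if some Accept/Reject pair would then sit in one state with the same input left (inseparable). If every existing state is out, open a new one.
a: 0a undefined. 0a->0: ok.
b: 0b undefined. 0b->0: no, bb/ab meet in 0. Open state 1: 0b->1.
c: 0c undefined. 0c->0: no, acaca/c meet in 0. 0c->1: no, bb/aacb meet in 1 with "b" left. Open state 2: 0c->2.
ba: 1a undefined. 1a->0: ok.
bb: 1b undefined. 1b->0: ok.
bc: 1c undefined. 1c->0: ok.
ca: 2a undefined. 2a->0: ok.
cb: 2b undefined. 2b->0: no, acaca/cacb meet in 0. 2b->1: ok.
cc: 2c undefined. 2c->0: no, acaca/cc meet in 0. 2c->1: ok.
All examples now run through 3 states with every (state, symbol) defined. Accept strings end in {0}, Reject strings end in {1,2}; accept={0}.

states=3 start=0 accept={0} delta: 0a->0 0b->1 0c->2 1a->0 1b->0 1c->0 2a->0 2b->1 2c->1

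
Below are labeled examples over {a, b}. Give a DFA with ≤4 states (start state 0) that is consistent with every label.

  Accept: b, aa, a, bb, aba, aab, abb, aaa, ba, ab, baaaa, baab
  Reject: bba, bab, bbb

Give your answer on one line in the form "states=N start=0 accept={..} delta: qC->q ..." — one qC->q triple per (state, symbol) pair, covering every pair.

State merging on the prefix tree: take the shortest (then alphabetical) example prefix whose next move is undefined and point that move at state 0, else 1, else 2, ...; a target is out if some Accept/Reject pair would then sit in one state with the same input left (inseparable). If every existing state is out, open a new one.
a: 0a undefined. 0a->0: ok.
b: 0b undefined. 0b->0: no, b/bba meet in 0. Open state 1: 0b->1.
ba: 1a undefined. 1a->0: no, b/bab meet in 1. 1a->1: no, bb/bab meet in 1 with "b" left. Open state 2: 1a->2.
bb: 1b undefined. 1b->0: no, b/bbb meet in 1. 1b->1: no, b/bbb meet in 1. 1b->2: ok.
baa: 2a undefined. 2a->0: no, aa/bba meet in 0. 2a->1: no, b/bba meet in 1. 2a->2: no, bb/bba meet in 2. Open state 3: 2a->3.
bab: 2b undefined. 2b->0: no, aa/bab meet in 0. 2b->1: no, b/bab meet in 1. 2b->2: no, bb/bab meet in 2. 2b->3: ok.
baaa: 3a undefined. 3a->0: ok.
baab: 3b undefined. 3b->0: ok.
All examples now run through 4 states with every (state, symbol) defined. Accept strings end in {0,1,2}, Reject strings end in {3}; accept={0,1,2}.

states=4 start=0 accept={0,1,2} delta: 0a->0 0b->1 1a->2 1b->2 2a->3 2b->3 3a->0 3b->0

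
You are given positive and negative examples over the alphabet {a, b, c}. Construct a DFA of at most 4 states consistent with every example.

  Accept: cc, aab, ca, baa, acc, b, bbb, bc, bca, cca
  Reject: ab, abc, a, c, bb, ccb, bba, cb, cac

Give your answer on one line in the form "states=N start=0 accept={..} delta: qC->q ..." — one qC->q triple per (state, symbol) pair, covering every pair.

states=4 start=0 accept={0,2} delta: 0a->1 0b->2 0c->1 1a->0 1b->3 1c->2 2a->2 2b->3 2c->2 3a->1 3b->0 3c->1

State merging on the prefix tree: take the shortest (then alphabetical) example prefix whose next move is undefined and point that move at state 0, else 1, else 2, ...; a target is out if some Accept/Reject pair would then sit in one state with the same input left (inseparable). If every existing state is out, open a new one.
a: 0a undefined. 0a->0: no, aab/ab meet in 0 with "b" left. Open state 1: 0a->1.
b: 0b undefined. 0b->0: no, b/bb meet in 0. 0b->1: no, b/a meet in 1. Open state 2: 0b->2.
c: 0c undefined. 0c->0: no, cc/c meet in 0. 0c->1: ok.
aa: 1a undefined. 1a->0: ok.
ab: 1b undefined. 1b->0: no, ca/ab meet in 0. 1b->1: no, cc/abc meet in 1 with "c" left. 1b->2: no, aab/ab meet in 2. Open state 3: 1b->3.
ac: 1c undefined. 1c->0: no, aab/ccb meet in 2. 1c->1: no, cc/a meet in 1. 1c->2: ok.
ba: 2a undefined. 2a->0: no, baa/a meet in 1. 2a->1: no, cca/a meet in 1. 2a->2: ok.
bb: 2b undefined. 2b->0: no, ca/bb meet in 0. 2b->1: no, ca/bba meet in 0. 2b->2: no, cc/bb meet in 2. 2b->3: ok.
bc: 2c undefined. 2c->0: no, bca/a meet in 1. 2c->1: no, acc/a meet in 1. 2c->2: ok.
abc: 3c undefined. 3c->0: no, ca/abc meet in 0. 3c->1: ok.
bba: 3a undefined. 3a->0: no, ca/bba meet in 0. 3a->1: ok.
bbb: 3b undefined. 3b->0: ok.
All examples now run through 4 states with every (state, symbol) defined. Accept strings end in {0,2}, Reject strings end in {1,3}; accept={0,2}.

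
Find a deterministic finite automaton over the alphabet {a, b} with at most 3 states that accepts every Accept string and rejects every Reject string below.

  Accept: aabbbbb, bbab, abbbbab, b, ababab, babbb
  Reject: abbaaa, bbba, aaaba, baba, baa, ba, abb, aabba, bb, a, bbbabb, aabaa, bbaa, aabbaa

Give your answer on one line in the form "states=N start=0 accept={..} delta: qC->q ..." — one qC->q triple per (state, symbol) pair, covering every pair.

Fold the examples into a partial DFA from state 0: repeatedly fix the first undefined (state, symbol) met by the shortest-then-alphabetical prefix, trying targets in increasing order and rejecting any under which an Accept and a Reject string meet in one state with the same remainder; add a state when all current targets are rejected. Accepting states are where Accept strings end.
a: 0a undefined. 0a->0: ok.
b: 0b undefined. 0b->0: no, aabbbbb/abbaaa meet in 0. Open state 1: 0b->1.
ba: 1a undefined. 1a->0: ok.
bb: 1b undefined. 1b->0: ok.
All examples now run through 2 states with every (state, symbol) defined. Accept strings end in {1}, Reject strings end in {0}; accept={1}.

states=2 start=0 accept={1} delta: 0a->0 0b->1 1a->0 1b->0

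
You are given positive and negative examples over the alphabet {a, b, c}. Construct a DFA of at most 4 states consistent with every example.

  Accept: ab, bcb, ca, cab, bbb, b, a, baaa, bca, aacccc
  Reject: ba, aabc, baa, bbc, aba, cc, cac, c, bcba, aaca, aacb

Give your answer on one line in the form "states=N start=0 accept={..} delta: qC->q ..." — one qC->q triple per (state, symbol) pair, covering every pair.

State merging on the prefix tree: take the shortest (then alphabetical) example prefix whose next move is undefined and point that move at state 0, else 1, else 2, ...; a target is out if some Accept/Reject pair would then sit in one state with the same input left (inseparable). If every existing state is out, open a new one.
a: 0a undefined. 0a->0: no, ca/aaca meet in 0 with "ca" left. Open state 1: 0a->1.
b: 0b undefined. 0b->0: no, a/ba meet in 1. 0b->1: ok.
c: 0c undefined. 0c->0: ok.
aa: 1a undefined. 1a->0: no, ca/baa meet in 1. 1a->1: no, bcb/aacb meet in 1 with "cb" left. Open state 2: 1a->2.
ab: 1b undefined. 1b->0: no, ab/bbc meet in 0. 1b->1: ok.
bc: 1c undefined. 1c->0: ok.
aab: 2b undefined. 2b->0: ok.
aac: 2c undefined. 2c->0: no, ab/aaca meet in 1. 2c->1: no, ab/aacb meet in 1. 2c->2: no, aacccc/ba meet in 2. Open state 3: 2c->3.
baa: 2a undefined. 2a->0: ok.
aaca: 3a undefined. 3a->0: ok.
aacb: 3b undefined. 3b->0: ok.
aacc: 3c undefined. 3c->0: no, aacccc/aabc meet in 0. 3c->1: no, aacccc/aabc meet in 0. 3c->2: no, aacccc/ba meet in 2. 3c->3: ok.
All examples now run through 4 states with every (state, symbol) defined. Accept strings end in {1,3}, Reject strings end in {0,2}; accept={1,3}.

states=4 start=0 accept={1,3} delta: 0a->1 0b->1 0c->0 1a->2 1b->1 1c->0 2a->0 2b->0 2c->3 3a->0 3b->0 3c->3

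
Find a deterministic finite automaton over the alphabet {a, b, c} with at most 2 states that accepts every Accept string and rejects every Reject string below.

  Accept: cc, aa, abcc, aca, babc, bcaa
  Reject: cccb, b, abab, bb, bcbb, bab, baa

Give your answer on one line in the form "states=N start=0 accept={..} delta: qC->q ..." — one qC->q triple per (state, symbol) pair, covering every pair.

State merging on the prefix tree: take the shortest (then alphabetical) example prefix whose next move is undefined and point that move at state 0, else 1, else 2, ...; a target is out if some Accept/Reject pair would then sit in one state with the same input left (inseparable). If every existing state is out, open a new one.
a: 0a undefined. 0a->0: ok.
b: 0b undefined. 0b->0: no, aa/b meet in 0. Open state 1: 0b->1.
c: 0c undefined. 0c->0: ok.
ba: 1a undefined. 1a->0: no, cc/baa meet in 0. 1a->1: ok.
bb: 1b undefined. 1b->0: no, cc/abab meet in 0. 1b->1: ok.
bc: 1c undefined. 1c->0: ok.
All examples now run through 2 states with every (state, symbol) defined. Accept strings end in {0}, Reject strings end in {1}; accept={0}.

states=2 start=0 accept={0} delta: 0a->0 0b->1 0c->0 1a->1 1b->1 1c->0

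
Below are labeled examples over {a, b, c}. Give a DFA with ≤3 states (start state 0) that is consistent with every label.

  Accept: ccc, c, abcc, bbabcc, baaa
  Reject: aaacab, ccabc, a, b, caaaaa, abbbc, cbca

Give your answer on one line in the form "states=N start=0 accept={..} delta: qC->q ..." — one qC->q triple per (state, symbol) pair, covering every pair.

states=3 start=0 accept={2} delta: 0a->0 0b->1 0c->2 1a->2 1b->0 1c->0 2a->1 2b->0 2c->0

Grow the machine one transition at a time. Run the examples from 0; the earliest place one falls off (shortest prefix, ties alphabetical) gets sent to the lowest-numbered state that keeps every Accept/Reject pair distinguishable — a pair clashes when both reach the same state with identical unread suffix — and to a fresh state only if none does.
a: 0a undefined. 0a->0: ok.
b: 0b undefined. 0b->0: no, c/abbbc meet in 0 with "c" left. Open state 1: 0b->1.
c: 0c undefined. 0c->0: no, ccc/a meet in 0. 0c->1: no, c/b meet in 1. Open state 2: 0c->2.
ba: 1a undefined. 1a->0: no, baaa/a meet in 0. 1a->1: no, baaa/b meet in 1. 1a->2: ok.
bb: 1b undefined. 1b->0: ok.
ca: 2a undefined. 2a->0: no, baaa/a meet in 0. 2a->1: ok.
cb: 2b undefined. 2b->0: ok.
cc: 2c undefined. 2c->0: ok.
abc: 1c undefined. 1c->0: ok.
All examples now run through 3 states with every (state, symbol) defined. Accept strings end in {2}, Reject strings end in {0,1}; accept={2}.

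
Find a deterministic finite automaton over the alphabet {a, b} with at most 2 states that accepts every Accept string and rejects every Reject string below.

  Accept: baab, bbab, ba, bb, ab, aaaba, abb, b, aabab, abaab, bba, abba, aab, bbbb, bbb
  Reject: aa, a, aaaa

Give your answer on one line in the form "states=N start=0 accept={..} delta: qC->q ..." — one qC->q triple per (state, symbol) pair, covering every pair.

Grow the machine one transition at a time. Run the examples from 0; the earliest place one falls off (shortest prefix, ties alphabetical) gets sent to the lowest-numbered state that keeps every Accept/Reject pair distinguishable — a pair clashes when both reach the same state with identical unread suffix — and to a fresh state only if none does.
a: 0a undefined. 0a->0: ok.
b: 0b undefined. 0b->0: no, baab/aa meet in 0. Open state 1: 0b->1.
ba: 1a undefined. 1a->0: no, ba/aa meet in 0. 1a->1: ok.
bb: 1b undefined. 1b->0: no, baab/aa meet in 0. 1b->1: ok.
All examples now run through 2 states with every (state, symbol) defined. Accept strings end in {1}, Reject strings end in {0}; accept={1}.

states=2 start=0 accept={1} delta: 0a->0 0b->1 1a->1 1b->1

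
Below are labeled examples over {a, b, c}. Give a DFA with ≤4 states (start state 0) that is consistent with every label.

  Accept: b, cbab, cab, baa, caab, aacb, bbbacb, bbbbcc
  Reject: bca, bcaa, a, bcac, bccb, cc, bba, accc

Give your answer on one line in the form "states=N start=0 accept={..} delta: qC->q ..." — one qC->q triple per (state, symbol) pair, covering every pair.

Fold the examples into a partial DFA from state 0: repeatedly fix the first undefined (state, symbol) met by the shortest-then-alphabetical prefix, trying targets in increasing order and rejecting any under which an Accept and a Reject string meet in one state with the same remainder; add a state when all current targets are rejected. Accepting states are where Accept strings end.
a: 0a undefined. 0a->0: ok.
b: 0b undefined. 0b->0: no, b/a meet in 0. Open state 1: 0b->1.
c: 0c undefined. 0c->0: ok.
ba: 1a undefined. 1a->0: no, baa/a meet in 0. 1a->1: ok.
bb: 1b undefined. 1b->0: no, cbab/a meet in 0. 1b->1: no, b/bba meet in 1. Open state 2: 1b->2.
bc: 1c undefined. 1c->0: no, b/bccb meet in 1. 1c->1: no, b/bca meet in 1. 1c->2: ok.
bba: 2a undefined. 2a->0: ok.
bbb: 2b undefined. 2b->0: ok.
bcc: 2c undefined. 2c->0: no, b/bccb meet in 1. 2c->1: no, cbab/bccb meet in 2. 2c->2: ok.
All examples now run through 3 states with every (state, symbol) defined. Accept strings end in {1,2}, Reject strings end in {0}; accept={1,2}.

states=3 start=0 accept={1,2} delta: 0a->0 0b->1 0c->0 1a->1 1b->2 1c->2 2a->0 2b->0 2c->2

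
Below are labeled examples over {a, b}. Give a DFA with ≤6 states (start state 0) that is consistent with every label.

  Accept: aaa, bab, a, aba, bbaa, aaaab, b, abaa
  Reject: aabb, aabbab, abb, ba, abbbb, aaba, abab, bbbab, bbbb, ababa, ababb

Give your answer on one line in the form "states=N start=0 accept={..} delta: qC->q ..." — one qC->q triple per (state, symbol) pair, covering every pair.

states=5 start=0 accept={1,3} delta: 0a->1 0b->1 1a->0 1b->2 2a->3 2b->2 3a->1 3b->4 4a->0 4b->0

Grow the machine one transition at a time. Run the examples from 0; the earliest place one falls off (shortest prefix, ties alphabetical) gets sent to the lowest-numbered state that keeps every Accept/Reject pair distinguishable — a pair clashes when both reach the same state with identical unread suffix — and to a fresh state only if none does.
a: 0a undefined. 0a->0: no, bab/abab meet in 0 with "bab" left. Open state 1: 0a->1.
b: 0b undefined. 0b->0: no, bab/bbbab meet in 1 with "b" left. 0b->1: ok.
aa: 1a undefined. 1a->0: ok.
ab: 1b undefined. 1b->0: no, aaa/abb meet in 1. 1b->1: no, aaa/aabb meet in 1. Open state 2: 1b->2.
aba: 2a undefined. 2a->0: no, aaa/aabbab meet in 1. 2a->1: no, aaa/ababa meet in 1. 2a->2: no, aba/aabb meet in 2. Open state 3: 2a->3.
abb: 2b undefined. 2b->0: no, aaa/bbbb meet in 1. 2b->1: no, aaa/abb meet in 1. 2b->2: ok.
abaa: 3a undefined. 3a->0: no, bbaa/ba meet in 0. 3a->1: ok.
abab: 3b undefined. 3b->0: no, aaa/ababa meet in 1. 3b->1: no, aaa/aabbab meet in 1. 3b->2: no, aba/ababa meet in 3. 3b->3: no, aaa/ababa meet in 1. Open state 4: 3b->4.
ababa: 4a undefined. 4a->0: ok.
ababb: 4b undefined. 4b->0: ok.
All examples now run through 5 states with every (state, symbol) defined. Accept strings end in {1,3}, Reject strings end in {0,2,4}; accept={1,3}.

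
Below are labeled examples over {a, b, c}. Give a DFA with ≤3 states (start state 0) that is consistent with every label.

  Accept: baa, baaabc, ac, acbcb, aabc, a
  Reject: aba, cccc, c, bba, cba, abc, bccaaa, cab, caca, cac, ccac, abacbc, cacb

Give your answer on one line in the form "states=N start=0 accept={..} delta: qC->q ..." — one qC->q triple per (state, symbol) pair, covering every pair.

Fold the examples into a partial DFA from state 0: repeatedly fix the first undefined (state, symbol) met by the shortest-then-alphabetical prefix, trying targets in increasing order and rejecting any under which an Accept and a Reject string meet in one state with the same remainder; add a state when all current targets are rejected. Accepting states are where Accept strings end.
a: 0a undefined. 0a->0: no, ac/c meet in 0 with "c" left. Open state 1: 0a->1.
b: 0b undefined. 0b->0: no, a/bba meet in 1. 0b->1: ok.
c: 0c undefined. 0c->0: no, ac/cac meet in 1 with "c" left. 0c->1: no, a/c meet in 1. Open state 2: 0c->2.
aa: 1a undefined. 1a->0: ok.
ab: 1b undefined. 1b->0: no, baa/aba meet in 1. 1b->1: no, baaabc/abc meet in 1 with "c" left. 1b->2: ok.
ac: 1c undefined. 1c->0: ok.
ca: 2a undefined. 2a->0: no, baa/cab meet in 1. 2a->1: no, baa/aba meet in 1. 2a->2: ok.
cb: 2b undefined. 2b->0: no, baa/cba meet in 1. 2b->1: no, baa/cab meet in 1. 2b->2: ok.
cc: 2c undefined. 2c->0: no, baa/caca meet in 1. 2c->1: no, baa/abc meet in 1. 2c->2: ok.
All examples now run through 3 states with every (state, symbol) defined. Accept strings end in {0,1}, Reject strings end in {2}; accept={0,1}.

states=3 start=0 accept={0,1} delta: 0a->1 0b->1 0c->2 1a->0 1b->2 1c->0 2a->2 2b->2 2c->2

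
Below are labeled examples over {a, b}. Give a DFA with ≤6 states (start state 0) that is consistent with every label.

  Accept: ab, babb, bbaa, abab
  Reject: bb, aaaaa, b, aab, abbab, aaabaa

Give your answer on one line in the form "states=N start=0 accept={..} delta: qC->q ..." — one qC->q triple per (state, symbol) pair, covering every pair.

Fold the examples into a partial DFA from state 0: repeatedly fix the first undefined (state, symbol) met by the shortest-then-alphabetical prefix, trying targets in increasing order and rejecting any under which an Accept and a Reject string meet in one state with the same remainder; add a state when all current targets are rejected. Accepting states are where Accept strings end.
a: 0a undefined. 0a->0: no, ab/b meet in 0 with "b" left. Open state 1: 0a->1.
b: 0b undefined. 0b->0: ok.
aa: 1a undefined. 1a->0: no, bbaa/bb meet in 0. 1a->1: no, ab/aab meet in 1 with "b" left. Open state 2: 1a->2.
ab: 1b undefined. 1b->0: no, ab/bb meet in 0. 1b->1: no, abab/aab meet in 2 with "b" left. 1b->2: no, babb/aab meet in 2 with "b" left. Open state 3: 1b->3.
aaa: 2a undefined. 2a->0: no, bbaa/aaaaa meet in 2. 2a->1: ok.
aab: 2b undefined. 2b->0: ok.
aba: 3a undefined. 3a->0: no, abab/bb meet in 0. 3a->1: no, bbaa/aaabaa meet in 2. 3a->2: no, abab/bb meet in 0. 3a->3: no, ab/aaabaa meet in 3. Open state 4: 3a->4.
abb: 3b undefined. 3b->0: no, ab/abbab meet in 3. 3b->1: no, babb/aaaaa meet in 1. 3b->2: no, ab/abbab meet in 3. 3b->3: no, abab/abbab meet in 4 with "b" left. 3b->4: ok.
abab: 4b undefined. 4b->0: no, abab/bb meet in 0. 4b->1: no, abab/aaaaa meet in 1. 4b->2: ok.
abba: 4a undefined. 4a->0: ok.
All examples now run through 5 states with every (state, symbol) defined. Accept strings end in {2,3,4}, Reject strings end in {0,1}; accept={2,3,4}.

states=5 start=0 accept={2,3,4} delta: 0a->1 0b->0 1a->2 1b->3 2a->1 2b->0 3a->4 3b->4 4a->0 4b->2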